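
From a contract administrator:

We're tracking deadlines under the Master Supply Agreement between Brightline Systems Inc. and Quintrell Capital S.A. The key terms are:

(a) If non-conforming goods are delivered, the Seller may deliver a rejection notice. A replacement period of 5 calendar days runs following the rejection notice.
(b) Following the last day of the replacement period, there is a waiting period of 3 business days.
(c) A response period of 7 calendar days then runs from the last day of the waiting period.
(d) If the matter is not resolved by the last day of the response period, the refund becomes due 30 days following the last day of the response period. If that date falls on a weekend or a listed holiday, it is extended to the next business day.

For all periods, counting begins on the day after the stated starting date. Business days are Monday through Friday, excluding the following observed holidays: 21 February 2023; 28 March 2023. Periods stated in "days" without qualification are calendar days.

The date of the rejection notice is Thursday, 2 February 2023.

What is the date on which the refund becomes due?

The last day of the replacement period: 5 calendar days after 2 February 2023 is 7 February 2023.
From Tuesday, 7 February 2023, 3 business days (Feb 8, Feb 9, Feb 10, skipping weekends) brings us to Friday, 10 February 2023, which is the last day of the waiting period.
The last day of the response period: 10 February 2023 + 7 days = 17 February 2023.
The date on which the refund becomes due: 30 calendar days after 17 February 2023 is 19 March 2023. That falls on a Sunday, so it rolls to the next business day, Monday, 20 March 2023.

20 March 2023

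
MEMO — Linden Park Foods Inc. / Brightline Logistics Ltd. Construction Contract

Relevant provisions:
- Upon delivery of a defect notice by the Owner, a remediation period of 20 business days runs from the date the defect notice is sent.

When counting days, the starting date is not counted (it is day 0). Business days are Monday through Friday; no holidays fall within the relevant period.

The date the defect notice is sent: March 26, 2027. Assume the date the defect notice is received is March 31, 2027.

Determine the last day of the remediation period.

April 23, 2027

The last day of the remediation period: 20 business days after Friday, March 26, 2027, skipping weekends — Mar 29, Mar 30, Mar 31, Apr 1, …, Apr 21, Apr 22, Apr 23 — lands on Friday, April 23, 2027.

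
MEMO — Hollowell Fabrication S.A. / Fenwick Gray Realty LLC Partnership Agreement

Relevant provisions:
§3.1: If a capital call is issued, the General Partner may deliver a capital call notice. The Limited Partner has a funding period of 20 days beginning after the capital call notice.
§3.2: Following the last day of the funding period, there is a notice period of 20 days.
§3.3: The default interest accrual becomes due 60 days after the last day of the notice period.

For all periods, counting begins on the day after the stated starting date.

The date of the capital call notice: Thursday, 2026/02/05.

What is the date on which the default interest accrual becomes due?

2026/05/16

The last day of the funding period: 2026/02/05 + 20 days = 2026/02/25.
The last day of the notice period: 20 calendar days after 2026/02/25 is 2026/03/17.
The date on which the default interest accrual becomes due: 2026/03/17 + 60 days = 2026/05/16.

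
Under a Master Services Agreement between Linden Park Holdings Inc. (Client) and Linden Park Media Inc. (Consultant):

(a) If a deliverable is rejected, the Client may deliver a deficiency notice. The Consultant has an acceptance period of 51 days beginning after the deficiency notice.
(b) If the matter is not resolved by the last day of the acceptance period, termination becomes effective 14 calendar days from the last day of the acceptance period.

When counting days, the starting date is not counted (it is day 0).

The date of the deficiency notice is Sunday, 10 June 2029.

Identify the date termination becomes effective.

14 August 2029

Adding 51 calendar days to 10 June 2029 gives 31 July 2029, which is the last day of the acceptance period.
The date termination becomes effective: 31 July 2029 + 14 days = 14 August 2029.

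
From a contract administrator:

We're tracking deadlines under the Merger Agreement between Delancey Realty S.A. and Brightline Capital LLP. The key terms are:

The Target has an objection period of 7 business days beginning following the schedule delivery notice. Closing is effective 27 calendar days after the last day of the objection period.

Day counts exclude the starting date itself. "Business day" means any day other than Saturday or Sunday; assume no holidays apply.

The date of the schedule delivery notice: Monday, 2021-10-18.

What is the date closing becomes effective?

The last day of the objection period: counting 7 business days from Monday, 2021-10-18 (Oct 19, Oct 20, Oct 21, Oct 22, Oct 25, Oct 26, Oct 27, skipping weekends) reaches Wednesday, 2021-10-27.
The date closing becomes effective: 27 calendar days after 2021-10-27 is 2021-11-23.

2021-11-23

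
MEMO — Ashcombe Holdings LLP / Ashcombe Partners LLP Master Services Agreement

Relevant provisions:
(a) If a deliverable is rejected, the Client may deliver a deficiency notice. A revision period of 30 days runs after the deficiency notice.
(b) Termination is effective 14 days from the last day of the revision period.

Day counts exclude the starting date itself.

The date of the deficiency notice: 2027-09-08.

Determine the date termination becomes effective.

2027-10-22

The last day of the revision period: 30 calendar days after 2027-09-08 is 2027-10-08.
The date termination becomes effective: 2027-10-08 + 14 days = 2027-10-22.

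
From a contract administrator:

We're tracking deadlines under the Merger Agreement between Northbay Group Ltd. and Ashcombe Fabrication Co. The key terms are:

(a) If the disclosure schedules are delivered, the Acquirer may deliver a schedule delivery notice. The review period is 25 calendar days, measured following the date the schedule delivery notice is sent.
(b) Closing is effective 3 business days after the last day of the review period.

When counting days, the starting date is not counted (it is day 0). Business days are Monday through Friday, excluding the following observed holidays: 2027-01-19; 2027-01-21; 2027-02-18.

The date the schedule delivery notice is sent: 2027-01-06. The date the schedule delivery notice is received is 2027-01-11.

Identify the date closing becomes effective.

2027-02-03

The last day of the review period: 2027-01-06 + 25 days = 2027-01-31.
The date closing becomes effective: counting 3 business days from Sunday, 2027-01-31 (Feb 1, Feb 2, Feb 3, skipping weekends) reaches Wednesday, 2027-02-03.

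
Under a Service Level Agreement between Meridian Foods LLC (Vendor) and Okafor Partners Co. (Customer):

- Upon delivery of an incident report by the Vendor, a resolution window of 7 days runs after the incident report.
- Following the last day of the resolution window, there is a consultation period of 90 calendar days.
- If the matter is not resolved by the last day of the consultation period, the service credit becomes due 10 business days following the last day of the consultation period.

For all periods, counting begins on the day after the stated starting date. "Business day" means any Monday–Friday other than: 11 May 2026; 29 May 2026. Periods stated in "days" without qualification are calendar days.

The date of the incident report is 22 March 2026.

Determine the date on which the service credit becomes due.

The last day of the resolution window: 22 March 2026 + 7 days = 29 March 2026.
The last day of the consultation period: 90 calendar days after 29 March 2026 is 27 June 2026.
The date on which the service credit becomes due: 10 business days after Saturday, 27 June 2026, skipping weekends — Jun 29, Jun 30, Jul 1, Jul 2, Jul 3, Jul 6, Jul 7, Jul 8, Jul 9, Jul 10 — lands on Friday, 10 July 2026.

10 July 2026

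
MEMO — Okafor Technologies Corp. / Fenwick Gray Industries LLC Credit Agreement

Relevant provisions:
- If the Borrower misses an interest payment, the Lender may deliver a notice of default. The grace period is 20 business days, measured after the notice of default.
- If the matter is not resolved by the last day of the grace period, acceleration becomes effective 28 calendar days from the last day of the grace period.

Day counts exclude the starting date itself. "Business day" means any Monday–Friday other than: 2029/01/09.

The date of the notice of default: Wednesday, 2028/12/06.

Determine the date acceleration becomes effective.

2029/01/31

The last day of the grace period: counting 20 business days from Wednesday, 2028/12/06 (Dec 7, Dec 8, Dec 11, Dec 12, …, Jan 1, Jan 2, Jan 3, skipping weekends) reaches Wednesday, 2029/01/03.
Adding 28 calendar days to 2029/01/03 gives 2029/01/31, which is the date acceleration becomes effective.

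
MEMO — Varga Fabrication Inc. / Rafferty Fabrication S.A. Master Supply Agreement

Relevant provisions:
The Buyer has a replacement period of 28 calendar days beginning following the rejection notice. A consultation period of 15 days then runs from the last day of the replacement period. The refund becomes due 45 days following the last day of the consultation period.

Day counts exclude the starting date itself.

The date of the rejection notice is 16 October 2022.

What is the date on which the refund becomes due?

12 January 2023

The last day of the replacement period: 28 calendar days after 16 October 2022 is 13 November 2022.
Adding 15 calendar days to 13 November 2022 gives 28 November 2022, which is the last day of the consultation period.
The date on which the refund becomes due: 45 calendar days after 28 November 2022 is 12 January 2023.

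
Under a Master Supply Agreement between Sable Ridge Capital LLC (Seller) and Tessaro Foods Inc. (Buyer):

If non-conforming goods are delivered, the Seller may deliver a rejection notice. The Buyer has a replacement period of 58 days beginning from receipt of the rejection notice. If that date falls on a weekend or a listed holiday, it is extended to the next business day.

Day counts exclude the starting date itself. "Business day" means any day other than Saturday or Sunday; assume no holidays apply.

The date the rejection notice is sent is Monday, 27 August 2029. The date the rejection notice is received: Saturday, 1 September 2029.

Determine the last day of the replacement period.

The last day of the replacement period: 58 calendar days after 1 September 2029 is 29 October 2029. 29 October 2029 is a Monday, so no roll-forward applies.

29 October 2029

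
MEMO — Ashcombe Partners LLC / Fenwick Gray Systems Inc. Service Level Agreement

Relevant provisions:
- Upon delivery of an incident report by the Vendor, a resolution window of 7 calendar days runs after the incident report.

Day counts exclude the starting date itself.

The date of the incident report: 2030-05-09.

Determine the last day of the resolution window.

2030-05-16

The last day of the resolution window: 7 calendar days after 2030-05-09 is 2030-05-16.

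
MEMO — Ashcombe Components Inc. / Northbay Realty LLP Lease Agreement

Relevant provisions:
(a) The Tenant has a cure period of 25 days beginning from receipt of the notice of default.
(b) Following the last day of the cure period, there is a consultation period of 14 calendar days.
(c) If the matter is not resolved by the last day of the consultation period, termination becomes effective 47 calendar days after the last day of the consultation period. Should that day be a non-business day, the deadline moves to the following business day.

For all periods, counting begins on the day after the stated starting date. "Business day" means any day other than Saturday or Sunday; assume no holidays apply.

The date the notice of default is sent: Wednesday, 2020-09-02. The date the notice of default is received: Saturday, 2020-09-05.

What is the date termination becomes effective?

The last day of the cure period: 2020-09-05 + 25 days = 2020-09-30.
Adding 14 calendar days to 2020-09-30 gives 2020-10-14, which is the last day of the consultation period.
Adding 47 calendar days to 2020-10-14 gives 2020-11-30, which is the date termination becomes effective. 2020-11-30 is a Monday, so no roll-forward applies.

2020-11-30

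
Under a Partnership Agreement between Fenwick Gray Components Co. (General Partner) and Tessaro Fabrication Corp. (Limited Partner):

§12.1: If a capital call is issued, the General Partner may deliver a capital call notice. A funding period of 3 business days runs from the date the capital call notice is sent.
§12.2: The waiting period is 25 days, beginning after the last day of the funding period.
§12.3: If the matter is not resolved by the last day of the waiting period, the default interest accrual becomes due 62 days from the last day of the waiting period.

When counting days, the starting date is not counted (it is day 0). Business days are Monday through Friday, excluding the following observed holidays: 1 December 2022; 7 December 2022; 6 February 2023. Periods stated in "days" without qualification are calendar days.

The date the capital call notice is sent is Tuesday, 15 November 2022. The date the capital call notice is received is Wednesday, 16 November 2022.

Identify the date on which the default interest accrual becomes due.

13 February 2023

The last day of the funding period: counting 3 business days from Tuesday, 15 November 2022 (Nov 16, Nov 17, Nov 18, skipping weekends) reaches Friday, 18 November 2022.
The last day of the waiting period: 25 calendar days after 18 November 2022 is 13 December 2022.
Adding 62 calendar days to 13 December 2022 gives 13 February 2023, which is the date on which the default interest accrual becomes due.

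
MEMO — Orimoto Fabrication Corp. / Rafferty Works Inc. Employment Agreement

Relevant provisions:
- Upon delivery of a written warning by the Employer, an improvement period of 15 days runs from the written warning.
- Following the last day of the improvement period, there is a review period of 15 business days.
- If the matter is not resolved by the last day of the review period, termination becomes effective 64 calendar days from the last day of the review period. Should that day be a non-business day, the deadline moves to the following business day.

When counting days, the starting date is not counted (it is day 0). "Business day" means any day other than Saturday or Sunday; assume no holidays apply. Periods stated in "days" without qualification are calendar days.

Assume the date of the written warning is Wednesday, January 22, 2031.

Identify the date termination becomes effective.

The last day of the improvement period: January 22, 2031 + 15 days = February 6, 2031.
From Thursday, February 6, 2031, 15 business days (Feb 7, Feb 10, Feb 11, Feb 12, …, Feb 25, Feb 26, Feb 27, skipping weekends) brings us to Thursday, February 27, 2031, which is the last day of the review period.
The date termination becomes effective: 64 calendar days after February 27, 2031 is May 2, 2031. May 2, 2031 is a Friday, so no roll-forward applies.

May 2, 2031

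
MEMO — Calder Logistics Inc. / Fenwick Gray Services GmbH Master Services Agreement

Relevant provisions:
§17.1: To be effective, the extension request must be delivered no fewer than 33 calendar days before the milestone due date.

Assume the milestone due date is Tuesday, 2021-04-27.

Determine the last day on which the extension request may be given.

2021-04-27 minus 33 days is 2021-03-25.

2021-03-25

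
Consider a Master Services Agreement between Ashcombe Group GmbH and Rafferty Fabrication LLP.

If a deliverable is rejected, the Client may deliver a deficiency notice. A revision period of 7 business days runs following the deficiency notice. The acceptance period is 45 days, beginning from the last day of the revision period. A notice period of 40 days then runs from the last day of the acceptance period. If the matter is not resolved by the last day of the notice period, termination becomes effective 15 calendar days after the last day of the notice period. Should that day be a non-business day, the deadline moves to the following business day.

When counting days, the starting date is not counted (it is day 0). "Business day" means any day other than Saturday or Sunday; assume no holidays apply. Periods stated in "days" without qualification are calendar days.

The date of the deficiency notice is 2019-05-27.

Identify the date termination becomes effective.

The last day of the revision period: 7 business days after Monday, 2019-05-27, skipping weekends — May 28, May 29, May 30, May 31, Jun 3, Jun 4, Jun 5 — lands on Wednesday, 2019-06-05.
Adding 45 calendar days to 2019-06-05 gives 2019-07-20, which is the last day of the acceptance period.
Adding 40 calendar days to 2019-07-20 gives 2019-08-29, which is the last day of the notice period.
Adding 15 calendar days to 2019-08-29 gives 2019-09-13, which is the date termination becomes effective. 2019-09-13 is a Friday, so no roll-forward applies.

2019-09-13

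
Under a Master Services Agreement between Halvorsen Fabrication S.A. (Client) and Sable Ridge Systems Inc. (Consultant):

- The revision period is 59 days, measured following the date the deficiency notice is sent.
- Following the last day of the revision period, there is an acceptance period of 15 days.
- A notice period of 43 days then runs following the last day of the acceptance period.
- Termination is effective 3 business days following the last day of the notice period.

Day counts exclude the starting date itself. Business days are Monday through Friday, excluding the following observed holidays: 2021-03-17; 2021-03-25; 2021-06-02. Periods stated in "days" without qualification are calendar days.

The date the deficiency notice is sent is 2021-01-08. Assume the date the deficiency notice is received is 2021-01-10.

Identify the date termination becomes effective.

Adding 59 calendar days to 2021-01-08 gives 2021-03-08, which is the last day of the revision period.
The last day of the acceptance period: 15 calendar days after 2021-03-08 is 2021-03-23.
The last day of the notice period: 43 calendar days after 2021-03-23 is 2021-05-05.
From Wednesday, 2021-05-05, 3 business days (May 6, May 7, May 10, skipping weekends) brings us to Monday, 2021-05-10, which is the date termination becomes effective.

2021-05-10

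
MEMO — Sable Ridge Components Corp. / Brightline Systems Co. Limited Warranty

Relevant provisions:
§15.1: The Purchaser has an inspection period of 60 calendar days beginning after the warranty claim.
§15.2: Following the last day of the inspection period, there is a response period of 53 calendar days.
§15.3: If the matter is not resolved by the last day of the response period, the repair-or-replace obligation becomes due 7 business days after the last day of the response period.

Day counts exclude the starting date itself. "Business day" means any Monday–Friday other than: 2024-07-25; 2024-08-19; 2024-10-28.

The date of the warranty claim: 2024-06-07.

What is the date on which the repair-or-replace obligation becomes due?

The last day of the inspection period: 2024-06-07 + 60 days = 2024-08-06.
Adding 53 calendar days to 2024-08-06 gives 2024-09-28, which is the last day of the response period.
The date on which the repair-or-replace obligation becomes due: counting 7 business days from Saturday, 2024-09-28 (Sep 30, Oct 1, Oct 2, Oct 3, Oct 4, Oct 7, Oct 8, skipping weekends) reaches Tuesday, 2024-10-08.

2024-10-08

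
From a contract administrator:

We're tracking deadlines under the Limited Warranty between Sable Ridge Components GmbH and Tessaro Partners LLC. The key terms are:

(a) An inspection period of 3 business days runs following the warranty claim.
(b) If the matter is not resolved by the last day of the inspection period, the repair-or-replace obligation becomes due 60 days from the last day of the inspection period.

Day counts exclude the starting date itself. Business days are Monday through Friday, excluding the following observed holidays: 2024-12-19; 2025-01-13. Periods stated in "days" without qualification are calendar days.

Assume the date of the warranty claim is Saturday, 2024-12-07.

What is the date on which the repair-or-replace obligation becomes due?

2025-02-09

The last day of the inspection period: counting 3 business days from Saturday, 2024-12-07 (Dec 9, Dec 10, Dec 11, skipping weekends) reaches Wednesday, 2024-12-11.
Adding 60 calendar days to 2024-12-11 gives 2025-02-09, which is the date on which the repair-or-replace obligation becomes due.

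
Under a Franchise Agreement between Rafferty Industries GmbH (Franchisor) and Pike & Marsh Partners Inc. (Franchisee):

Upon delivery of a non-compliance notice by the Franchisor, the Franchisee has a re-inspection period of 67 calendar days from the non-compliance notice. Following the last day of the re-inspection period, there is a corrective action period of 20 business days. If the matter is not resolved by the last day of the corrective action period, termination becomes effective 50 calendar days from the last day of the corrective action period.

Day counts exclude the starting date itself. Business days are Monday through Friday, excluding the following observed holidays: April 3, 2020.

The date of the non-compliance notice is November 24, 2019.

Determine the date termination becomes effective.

Adding 67 calendar days to November 24, 2019 gives January 30, 2020, which is the last day of the re-inspection period.
From Thursday, January 30, 2020, 20 business days (Jan 31, Feb 3, Feb 4, Feb 5, …, Feb 25, Feb 26, Feb 27, skipping weekends) brings us to Thursday, February 27, 2020, which is the last day of the corrective action period.
Adding 50 calendar days to February 27, 2020 gives April 17, 2020, which is the date termination becomes effective.

April 17, 2020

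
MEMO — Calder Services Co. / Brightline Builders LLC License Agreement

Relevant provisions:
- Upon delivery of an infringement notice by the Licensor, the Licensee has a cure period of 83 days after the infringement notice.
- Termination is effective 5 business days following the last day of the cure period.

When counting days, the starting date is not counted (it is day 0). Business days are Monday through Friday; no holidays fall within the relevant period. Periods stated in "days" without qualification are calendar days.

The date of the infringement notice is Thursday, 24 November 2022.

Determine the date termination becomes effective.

22 February 2023

The last day of the cure period: 83 calendar days after 24 November 2022 is 15 February 2023.
From Wednesday, 15 February 2023, 5 business days (Feb 16, Feb 17, Feb 20, Feb 21, Feb 22, skipping weekends) brings us to Wednesday, 22 February 2023, which is the date termination becomes effective.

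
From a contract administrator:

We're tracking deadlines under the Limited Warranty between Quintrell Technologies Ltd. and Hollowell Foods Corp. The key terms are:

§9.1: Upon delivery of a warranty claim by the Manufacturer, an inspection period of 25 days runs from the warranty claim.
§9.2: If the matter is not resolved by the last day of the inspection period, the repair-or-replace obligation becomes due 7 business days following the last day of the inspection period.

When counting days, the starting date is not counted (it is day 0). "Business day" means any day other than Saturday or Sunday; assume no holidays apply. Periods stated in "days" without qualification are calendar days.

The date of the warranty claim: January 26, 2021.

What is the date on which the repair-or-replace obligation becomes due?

The last day of the inspection period: January 26, 2021 + 25 days = February 20, 2021.
The date on which the repair-or-replace obligation becomes due: 7 business days after Saturday, February 20, 2021, skipping weekends — Feb 22, Feb 23, Feb 24, Feb 25, Feb 26, Mar 1, Mar 2 — lands on Tuesday, March 2, 2021.

March 2, 2021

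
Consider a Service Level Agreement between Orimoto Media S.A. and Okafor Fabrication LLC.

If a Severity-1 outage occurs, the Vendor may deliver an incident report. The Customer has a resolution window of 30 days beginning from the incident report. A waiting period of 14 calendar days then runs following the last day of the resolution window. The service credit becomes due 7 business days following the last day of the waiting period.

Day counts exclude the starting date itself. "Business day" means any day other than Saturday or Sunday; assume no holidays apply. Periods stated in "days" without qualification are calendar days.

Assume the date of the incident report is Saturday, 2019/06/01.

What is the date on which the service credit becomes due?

2019/07/24

Adding 30 calendar days to 2019/06/01 gives 2019/07/01, which is the last day of the resolution window.
The last day of the waiting period: 14 calendar days after 2019/07/01 is 2019/07/15.
The date on which the service credit becomes due: 7 business days after Monday, 2019/07/15, skipping weekends — Jul 16, Jul 17, Jul 18, Jul 19, Jul 22, Jul 23, Jul 24 — lands on Wednesday, 2019/07/24.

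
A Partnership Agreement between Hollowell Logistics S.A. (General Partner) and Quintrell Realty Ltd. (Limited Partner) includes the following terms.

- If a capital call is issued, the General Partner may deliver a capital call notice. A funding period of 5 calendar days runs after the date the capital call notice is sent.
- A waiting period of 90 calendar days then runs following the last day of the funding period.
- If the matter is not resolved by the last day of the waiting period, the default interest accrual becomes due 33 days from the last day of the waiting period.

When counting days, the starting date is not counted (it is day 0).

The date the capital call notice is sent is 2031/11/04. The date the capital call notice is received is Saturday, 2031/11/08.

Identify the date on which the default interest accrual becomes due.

The last day of the funding period: 2031/11/04 + 5 days = 2031/11/09.
Adding 90 calendar days to 2031/11/09 gives 2032/02/07, which is the last day of the waiting period.
The date on which the default interest accrual becomes due: 2032/02/07 + 33 days = 2032/03/11.

2032/03/11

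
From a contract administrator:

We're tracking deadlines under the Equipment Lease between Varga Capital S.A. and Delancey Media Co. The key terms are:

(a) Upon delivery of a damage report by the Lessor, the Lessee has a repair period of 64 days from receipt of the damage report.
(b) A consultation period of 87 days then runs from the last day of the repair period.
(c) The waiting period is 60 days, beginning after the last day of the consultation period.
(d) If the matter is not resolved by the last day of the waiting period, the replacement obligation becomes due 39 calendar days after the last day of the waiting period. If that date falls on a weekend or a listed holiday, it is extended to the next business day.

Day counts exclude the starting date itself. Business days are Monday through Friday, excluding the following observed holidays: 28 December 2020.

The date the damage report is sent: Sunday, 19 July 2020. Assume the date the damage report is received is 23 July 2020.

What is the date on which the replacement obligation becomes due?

30 March 2021

The last day of the repair period: 64 calendar days after 23 July 2020 is 25 September 2020.
The last day of the consultation period: 87 calendar days after 25 September 2020 is 21 December 2020.
The last day of the waiting period: 60 calendar days after 21 December 2020 is 19 February 2021.
The date on which the replacement obligation becomes due: 19 February 2021 + 39 days = 30 March 2021. 30 March 2021 is a Tuesday and is not a listed holiday, so no roll-forward applies.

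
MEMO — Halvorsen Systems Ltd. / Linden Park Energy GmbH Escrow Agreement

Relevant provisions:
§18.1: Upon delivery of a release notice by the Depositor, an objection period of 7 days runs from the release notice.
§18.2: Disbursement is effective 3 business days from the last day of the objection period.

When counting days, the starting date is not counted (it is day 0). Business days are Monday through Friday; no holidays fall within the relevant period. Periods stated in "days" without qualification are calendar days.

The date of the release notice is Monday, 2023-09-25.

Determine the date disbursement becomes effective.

2023-10-05

The last day of the objection period: 2023-09-25 + 7 days = 2023-10-02.
From Monday, 2023-10-02, 3 business days (Oct 3, Oct 4, Oct 5, skipping weekends) brings us to Thursday, 2023-10-05, which is the date disbursement becomes effective.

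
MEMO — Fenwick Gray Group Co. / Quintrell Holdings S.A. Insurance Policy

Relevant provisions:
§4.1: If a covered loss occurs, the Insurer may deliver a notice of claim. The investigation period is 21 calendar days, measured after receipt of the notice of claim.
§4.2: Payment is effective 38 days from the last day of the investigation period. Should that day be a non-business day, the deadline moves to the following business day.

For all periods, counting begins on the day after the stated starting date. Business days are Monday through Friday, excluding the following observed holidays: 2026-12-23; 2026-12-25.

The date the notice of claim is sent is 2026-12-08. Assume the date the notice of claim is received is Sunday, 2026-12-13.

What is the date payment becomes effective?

2027-02-10

Adding 21 calendar days to 2026-12-13 gives 2027-01-03, which is the last day of the investigation period.
The date payment becomes effective: 38 calendar days after 2027-01-03 is 2027-02-10. 2027-02-10 is a Wednesday and is not a listed holiday, so no roll-forward applies.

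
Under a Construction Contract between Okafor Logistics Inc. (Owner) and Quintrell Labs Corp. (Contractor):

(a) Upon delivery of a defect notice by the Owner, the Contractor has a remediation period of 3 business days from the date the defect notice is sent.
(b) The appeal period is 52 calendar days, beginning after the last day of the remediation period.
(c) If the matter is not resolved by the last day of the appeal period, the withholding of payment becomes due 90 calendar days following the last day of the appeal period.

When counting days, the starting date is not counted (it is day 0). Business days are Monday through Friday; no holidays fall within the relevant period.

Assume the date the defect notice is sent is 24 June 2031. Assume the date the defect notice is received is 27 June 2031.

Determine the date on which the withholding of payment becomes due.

From Tuesday, 24 June 2031, 3 business days (Jun 25, Jun 26, Jun 27, skipping weekends) brings us to Friday, 27 June 2031, which is the last day of the remediation period.
The last day of the appeal period: 27 June 2031 + 52 days = 18 August 2031.
The date on which the withholding of payment becomes due: 90 calendar days after 18 August 2031 is 16 November 2031.

16 November 2031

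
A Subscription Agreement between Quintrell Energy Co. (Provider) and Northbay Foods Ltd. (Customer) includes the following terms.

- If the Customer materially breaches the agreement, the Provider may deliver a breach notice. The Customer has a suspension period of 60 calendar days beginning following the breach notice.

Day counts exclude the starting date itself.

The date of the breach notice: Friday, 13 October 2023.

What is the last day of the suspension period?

12 December 2023

The last day of the suspension period: 13 October 2023 + 60 days = 12 December 2023.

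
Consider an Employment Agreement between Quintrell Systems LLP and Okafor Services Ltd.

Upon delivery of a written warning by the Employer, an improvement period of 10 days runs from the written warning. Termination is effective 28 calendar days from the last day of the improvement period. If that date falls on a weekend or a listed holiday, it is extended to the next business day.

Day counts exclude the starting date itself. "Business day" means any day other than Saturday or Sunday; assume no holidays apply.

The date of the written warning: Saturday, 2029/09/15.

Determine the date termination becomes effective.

The last day of the improvement period: 2029/09/15 + 10 days = 2029/09/25.
The date termination becomes effective: 2029/09/25 + 28 days = 2029/10/23. 2029/10/23 is a Tuesday, so no roll-forward applies.

2029/10/23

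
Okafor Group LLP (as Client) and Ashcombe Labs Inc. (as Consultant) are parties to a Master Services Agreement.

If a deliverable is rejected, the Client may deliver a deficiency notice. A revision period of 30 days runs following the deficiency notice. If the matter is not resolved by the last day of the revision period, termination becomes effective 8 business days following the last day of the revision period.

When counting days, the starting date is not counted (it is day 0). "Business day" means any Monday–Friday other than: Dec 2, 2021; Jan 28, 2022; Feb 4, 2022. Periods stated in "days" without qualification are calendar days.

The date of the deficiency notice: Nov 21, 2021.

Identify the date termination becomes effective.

The last day of the revision period: Nov 21, 2021 + 30 days = Dec 21, 2021.
The date termination becomes effective: counting 8 business days from Tuesday, Dec 21, 2021 (Dec 22, Dec 23, Dec 24, Dec 27, Dec 28, Dec 29, Dec 30, Dec 31, skipping weekends) reaches Friday, Dec 31, 2021.

Dec 31, 2021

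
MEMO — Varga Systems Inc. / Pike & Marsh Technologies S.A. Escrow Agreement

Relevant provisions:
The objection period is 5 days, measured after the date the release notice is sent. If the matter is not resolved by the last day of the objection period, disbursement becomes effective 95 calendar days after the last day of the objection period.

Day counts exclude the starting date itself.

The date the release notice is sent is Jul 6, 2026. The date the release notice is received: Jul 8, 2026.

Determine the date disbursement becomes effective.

The last day of the objection period: Jul 6, 2026 + 5 days = Jul 11, 2026.
The date disbursement becomes effective: Jul 11, 2026 + 95 days = Oct 14, 2026.

Oct 14, 2026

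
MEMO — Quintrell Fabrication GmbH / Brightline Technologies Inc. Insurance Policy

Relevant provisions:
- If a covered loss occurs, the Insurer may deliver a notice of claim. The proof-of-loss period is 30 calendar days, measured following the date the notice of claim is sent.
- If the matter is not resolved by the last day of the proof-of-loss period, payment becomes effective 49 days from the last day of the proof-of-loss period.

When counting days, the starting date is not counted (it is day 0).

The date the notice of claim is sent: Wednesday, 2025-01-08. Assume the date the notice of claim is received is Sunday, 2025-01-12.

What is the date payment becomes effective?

Adding 30 calendar days to 2025-01-08 gives 2025-02-07, which is the last day of the proof-of-loss period.
The date payment becomes effective: 49 calendar days after 2025-02-07 is 2025-03-28.

2025-03-28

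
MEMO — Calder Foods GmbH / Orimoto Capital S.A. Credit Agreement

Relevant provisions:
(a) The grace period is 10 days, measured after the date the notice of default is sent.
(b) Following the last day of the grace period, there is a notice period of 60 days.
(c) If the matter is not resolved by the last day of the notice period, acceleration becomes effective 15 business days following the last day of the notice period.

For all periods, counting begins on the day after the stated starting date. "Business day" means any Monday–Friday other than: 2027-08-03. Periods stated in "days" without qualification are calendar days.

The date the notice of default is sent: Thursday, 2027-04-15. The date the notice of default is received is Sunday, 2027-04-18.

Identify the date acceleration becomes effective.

2027-07-15

The last day of the grace period: 2027-04-15 + 10 days = 2027-04-25.
The last day of the notice period: 60 calendar days after 2027-04-25 is 2027-06-24.
The date acceleration becomes effective: 15 business days after Thursday, 2027-06-24, skipping weekends — Jun 25, Jun 28, Jun 29, Jun 30, …, Jul 13, Jul 14, Jul 15 — lands on Thursday, 2027-07-15.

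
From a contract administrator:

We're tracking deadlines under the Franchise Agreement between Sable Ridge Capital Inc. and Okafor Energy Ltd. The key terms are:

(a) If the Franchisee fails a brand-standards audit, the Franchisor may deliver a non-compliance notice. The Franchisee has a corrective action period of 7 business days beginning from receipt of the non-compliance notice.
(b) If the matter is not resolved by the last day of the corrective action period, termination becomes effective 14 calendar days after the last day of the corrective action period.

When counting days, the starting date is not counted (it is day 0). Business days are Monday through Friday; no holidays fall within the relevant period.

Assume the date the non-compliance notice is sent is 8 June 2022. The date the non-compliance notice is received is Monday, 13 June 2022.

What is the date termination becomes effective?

The last day of the corrective action period: 7 business days after Monday, 13 June 2022, skipping weekends — Jun 14, Jun 15, Jun 16, Jun 17, Jun 20, Jun 21, Jun 22 — lands on Wednesday, 22 June 2022.
The date termination becomes effective: 22 June 2022 + 14 days = 6 July 2022.

6 July 2022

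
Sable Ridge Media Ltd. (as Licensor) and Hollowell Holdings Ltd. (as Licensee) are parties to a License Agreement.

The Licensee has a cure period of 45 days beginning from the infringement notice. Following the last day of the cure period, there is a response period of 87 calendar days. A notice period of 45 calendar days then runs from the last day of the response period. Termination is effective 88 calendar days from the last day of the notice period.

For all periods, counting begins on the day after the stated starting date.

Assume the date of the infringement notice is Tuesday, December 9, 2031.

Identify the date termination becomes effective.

The last day of the cure period: December 9, 2031 + 45 days = January 23, 2032.
Adding 87 calendar days to January 23, 2032 gives April 19, 2032, which is the last day of the response period.
The last day of the notice period: 45 calendar days after April 19, 2032 is June 3, 2032.
The date termination becomes effective: 88 calendar days after June 3, 2032 is August 30, 2032.

August 30, 2032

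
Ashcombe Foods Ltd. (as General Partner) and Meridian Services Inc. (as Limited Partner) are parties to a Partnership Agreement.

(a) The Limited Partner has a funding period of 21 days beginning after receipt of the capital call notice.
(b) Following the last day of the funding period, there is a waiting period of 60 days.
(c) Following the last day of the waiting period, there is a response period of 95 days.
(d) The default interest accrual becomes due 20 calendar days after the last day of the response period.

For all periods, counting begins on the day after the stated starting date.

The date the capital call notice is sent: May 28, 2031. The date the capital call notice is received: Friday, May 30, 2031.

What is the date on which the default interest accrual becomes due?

The last day of the funding period: May 30, 2031 + 21 days = Jun 20, 2031.
Adding 60 calendar days to Jun 20, 2031 gives Aug 19, 2031, which is the last day of the waiting period.
The last day of the response period: 95 calendar days after Aug 19, 2031 is Nov 22, 2031.
Adding 20 calendar days to Nov 22, 2031 gives Dec 12, 2031, which is the date on which the default interest accrual becomes due.

Dec 12, 2031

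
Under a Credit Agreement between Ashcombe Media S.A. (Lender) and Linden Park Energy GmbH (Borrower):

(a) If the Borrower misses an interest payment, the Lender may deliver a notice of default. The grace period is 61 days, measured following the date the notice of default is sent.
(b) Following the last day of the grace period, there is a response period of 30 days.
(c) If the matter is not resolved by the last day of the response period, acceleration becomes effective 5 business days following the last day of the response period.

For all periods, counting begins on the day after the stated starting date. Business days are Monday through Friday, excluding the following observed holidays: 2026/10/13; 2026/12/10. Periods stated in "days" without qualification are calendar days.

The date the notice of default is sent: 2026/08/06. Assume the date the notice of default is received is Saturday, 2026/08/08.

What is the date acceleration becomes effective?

2026/11/12

The last day of the grace period: 61 calendar days after 2026/08/06 is 2026/10/06.
The last day of the response period: 2026/10/06 + 30 days = 2026/11/05.
The date acceleration becomes effective: counting 5 business days from Thursday, 2026/11/05 (Nov 6, Nov 9, Nov 10, Nov 11, Nov 12, skipping weekends) reaches Thursday, 2026/11/12.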